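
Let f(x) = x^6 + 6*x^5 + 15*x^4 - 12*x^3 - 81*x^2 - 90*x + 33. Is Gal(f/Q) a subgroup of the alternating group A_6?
No

The polynomial is irreducible of degree 6 over Q. Its discriminant is 1352605460594688, which is not a perfect square. A Galois group lies in the alternating group exactly when the discriminant is a square in Q, so the Galois group (D_6) is not contained in A_6.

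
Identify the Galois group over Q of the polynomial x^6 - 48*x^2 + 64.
The polynomial f is an irreducible sextic over Q, so G = Gal(f/Q) is one of the 16 transitive subgroups 6T1, ..., 6T16 of S_6. The discriminant of f is -450868486864896, which is not a perfect square, so G is not contained in A_6. The transitive groups of degree 6 not contained in A_6 are: C_6 (6T1, order 6), S_3 (6T2, order 6), D_6 (6T3, order 12), C_3 x S_3 (6T5, order 18), A_4 x C_2 (6T6, order 24), S_4 (6T8, order 24), S_3 x S_3 (6T9, order 36), S_4 x C_2 (6T11, order 48), (S_3 x S_3) : C_2 (6T13, order 72), PGL(2,5) (6T14, order 120), S_6 (6T16, order 720). By Dedekind's theorem, for a prime p not dividing disc(f) the degrees of the irreducible factors of f mod p form the cycle type of an element of G. Factoring f modulo the 33 such primes p <= 149 (skipping 2, 3, which divide the discriminant), each new pattern first appears at: mod 5: f = (x^3 + x^2 + 3x + 1)(x^3 + 4x^2 + 3x + 4), pattern 3+3; mod 7: f = (x^6 + x^2 + 1), pattern 6; mod 17: f = (x + 1)(x + 16)(x^2 + 6)(x^2 + 12), pattern 2+2+1+1; mod 19: f = (x + 3)(x + 6)(x + 13)(x + 16)(x^2 + 7), pattern 2+1+1+1+1; mod 71: f = (x^2 + 29)(x^2 + 49)(x^2 + 64), pattern 2+2+2. No other pattern occurs in this range, so the set of observed cycle types is {3+3, 6, 2+2+1+1, 2+1+1+1+1, 2+2+2}. The candidates containing elements of all these cycle types are A_4 x C_2 (6T6) of order 24, S_4 x C_2 (6T11) of order 48, (S_3 x S_3) : C_2 (6T13) of order 72, S_6 (6T16) of order 720; the others are excluded. The observed types are precisely the cycle types that occur in A_4 x C_2 (6T6) (apart from the identity). Each of the other remaining candidates has further cycle types, and by the Chebotarev density theorem the matching factorization patterns would occur for a proportion of primes equal to their share of the group: S_4 x C_2 (6T11) additionally contains elements of type 4+2, 4+1+1 (12 of its 48 elements, about 25% of primes); (S_3 x S_3) : C_2 (6T13) additionally contains elements of type 4+2, 3+2+1, 3+1+1+1 (34 of its 72 elements, about 47% of primes); S_6 (6T16) additionally contains elements of type 5+1, 4+2, 4+1+1, 3+2+1, 3+1+1+1 (484 of its 720 elements, about 67% of primes). None of the 33 primes tested shows any such pattern (for each of these groups the chance of that is below 10^-4), which rules them out. Hence G = A_4 x C_2 (6T6), of order 24.

6T6: A_4 x C_2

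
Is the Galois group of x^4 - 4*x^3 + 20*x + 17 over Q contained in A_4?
The polynomial is irreducible of degree 4 over Q. Its discriminant is 774400 = 880^2, a perfect square. A Galois group lies in the alternating group exactly when the discriminant is a square in Q, so the Galois group (V_4) is contained in A_4.

Yes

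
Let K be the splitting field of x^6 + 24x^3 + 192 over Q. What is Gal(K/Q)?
The polynomial f is an irreducible sextic over Q, so G = Gal(f/Q) is one of the 16 transitive subgroups 6T1, ..., 6T16 of S_6. The discriminant of f is -190210142896128, which is not a perfect square, so G is not contained in A_6. The transitive groups of degree 6 not contained in A_6 are: C_6 (6T1, order 6), S_3 (6T2, order 6), D_6 (6T3, order 12), C_3 x S_3 (6T5, order 18), A_4 x C_2 (6T6, order 24), S_4 (6T8, order 24), S_3 x S_3 (6T9, order 36), S_4 x C_2 (6T11, order 48), (S_3 x S_3) : C_2 (6T13, order 72), PGL(2,5) (6T14, order 120), S_6 (6T16, order 720). By Dedekind's theorem, for a prime p not dividing disc(f) the degrees of the irreducible factors of f mod p form the cycle type of an element of G. Factoring f modulo the 33 such primes p <= 149 (skipping 2, 3, which divide the discriminant), each new pattern first appears at: mod 5: f = (x^6 + 4x^3 + 2), pattern 6; mod 7: f = (x + 3)(x + 5)(x + 6)(x^3 + 4), pattern 3+1+1+1; mod 17: f = (x^2 + 9x + 11)(x^2 + 10x + 11)(x^2 + 15x + 11), pattern 2+2+2; mod 19: f = (x^3 + 9)(x^3 + 15), pattern 3+3; mod 73: f = (x + 11)(x + 13)(x + 15)(x + 29)(x + 31)(x + 47), pattern 1+1+1+1+1+1. No other pattern occurs in this range, so the set of observed cycle types is {6, 3+1+1+1, 2+2+2, 3+3, 1+1+1+1+1+1}. The candidates containing elements of all these cycle types are C_3 x S_3 (6T5) of order 18, S_3 x S_3 (6T9) of order 36, (S_3 x S_3) : C_2 (6T13) of order 72, S_6 (6T16) of order 720; the others are excluded. The observed types are precisely the cycle types that occur in C_3 x S_3 (6T5). Each of the other remaining candidates has further cycle types, and by the Chebotarev density theorem the matching factorization patterns would occur for a proportion of primes equal to their share of the group: S_3 x S_3 (6T9) additionally contains elements of type 2+2+1+1 (9 of its 36 elements, about 25% of primes); (S_3 x S_3) : C_2 (6T13) additionally contains elements of type 4+2, 3+2+1, 2+2+1+1, 2+1+1+1+1 (45 of its 72 elements, about 62% of primes); S_6 (6T16) additionally contains elements of type 5+1, 4+2, 4+1+1, 3+2+1, 2+2+1+1, 2+1+1+1+1 (504 of its 720 elements, about 70% of primes). None of the 33 primes tested shows any such pattern (for each of these groups the chance of that is below 10^-4), which rules them out. Hence G = C_3 x S_3 (6T5), of order 18.

C_3 x S_3 (also written G18)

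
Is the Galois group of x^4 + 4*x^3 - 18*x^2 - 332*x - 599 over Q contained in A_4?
No

The polynomial is irreducible of degree 4 over Q. Its discriminant is -112368549888, which is not a perfect square. A Galois group lies in the alternating group exactly when the discriminant is a square in Q, so the Galois group (D_4) is not contained in A_4.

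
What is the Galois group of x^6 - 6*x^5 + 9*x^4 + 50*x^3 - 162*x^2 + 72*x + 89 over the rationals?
The polynomial f is an irreducible sextic over Q, so G = Gal(f/Q) is one of the 16 transitive subgroups 6T1, ..., 6T16 of S_6. The discriminant of f is -153891765817344, which is not a perfect square, so G is not contained in A_6. The transitive groups of degree 6 not contained in A_6 are: C_6 (6T1, order 6), S_3 (6T2, order 6), D_6 (6T3, order 12), C_3 x S_3 (6T5, order 18), A_4 x C_2 (6T6, order 24), S_4 (6T8, order 24), S_3 x S_3 (6T9, order 36), S_4 x C_2 (6T11, order 48), (S_3 x S_3) : C_2 (6T13, order 72), PGL(2,5) (6T14, order 120), S_6 (6T16, order 720). By Dedekind's theorem, for a prime p not dividing disc(f) the degrees of the irreducible factors of f mod p form the cycle type of an element of G. Factoring f modulo the 33 such primes p <= 149 (skipping 2, 3, which divide the discriminant), each new pattern first appears at: mod 5: f = (x^3 + x^2 + 2)(x^3 + 3x^2 + x + 2), pattern 3+3; mod 7: f = (x^6 + x^5 + 2x^4 + x^3 + 6x^2 + 2x + 5), pattern 6; mod 17: f = (x + 11)(x + 13)(x^2 + 9x + 11)(x^2 + 12x + 8), pattern 2+2+1+1; mod 19: f = (x + 2)(x + 3)(x + 9)(x + 14)(x^2 + 4x + 11), pattern 2+1+1+1+1; mod 71: f = (x^2 + 9x + 16)(x^2 + 19x + 66)(x^2 + 37x + 69), pattern 2+2+2. No other pattern occurs in this range, so the set of observed cycle types is {3+3, 6, 2+2+1+1, 2+1+1+1+1, 2+2+2}. The candidates containing elements of all these cycle types are A_4 x C_2 (6T6) of order 24, S_4 x C_2 (6T11) of order 48, (S_3 x S_3) : C_2 (6T13) of order 72, S_6 (6T16) of order 720; the others are excluded. The observed types are precisely the cycle types that occur in A_4 x C_2 (6T6) (apart from the identity). Each of the other remaining candidates has further cycle types, and by the Chebotarev density theorem the matching factorization patterns would occur for a proportion of primes equal to their share of the group: S_4 x C_2 (6T11) additionally contains elements of type 4+2, 4+1+1 (12 of its 48 elements, about 25% of primes); (S_3 x S_3) : C_2 (6T13) additionally contains elements of type 4+2, 3+2+1, 3+1+1+1 (34 of its 72 elements, about 47% of primes); S_6 (6T16) additionally contains elements of type 5+1, 4+2, 4+1+1, 3+2+1, 3+1+1+1 (484 of its 720 elements, about 67% of primes). None of the 33 primes tested shows any such pattern (for each of these groups the chance of that is below 10^-4), which rules them out. Hence G = A_4 x C_2 (6T6), of order 24.

A_4 x C_2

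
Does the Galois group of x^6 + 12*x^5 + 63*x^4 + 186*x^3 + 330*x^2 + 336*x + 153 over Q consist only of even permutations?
The polynomial is irreducible of degree 6 over Q. Its discriminant is -16003008, which is not a perfect square. A Galois group lies in the alternating group exactly when the discriminant is a square in Q, so the Galois group (PGL(2,5)) is not contained in A_6.

No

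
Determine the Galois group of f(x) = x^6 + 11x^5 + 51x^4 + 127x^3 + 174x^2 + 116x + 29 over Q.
The polynomial f is an irreducible sextic over Q, so G = Gal(f/Q) is one of the 16 transitive subgroups 6T1, ..., 6T16 of S_6. The discriminant of f is 525625 = 725^2, a perfect square, so G is contained in A_6. The transitive groups of degree 6 contained in A_6 are: A_4 (6T4, order 12), S_4 (6T7, order 24), (C_3 x C_3) : C_4 (6T10, order 36), PSL(2,5) (6T12, order 60), A_6 (6T15, order 360). By Dedekind's theorem, for a prime p not dividing disc(f) the degrees of the irreducible factors of f mod p form the cycle type of an element of G. Factoring f modulo the 19 such primes p <= 73 (skipping 5, 29, which divide the discriminant), each new pattern first appears at: mod 2: f = (x^2 + x + 1)(x^4 + x + 1), pattern 4+2; mod 11: f = (x^3 + 2x^2 + 4x + 2)(x^3 + 9x^2 + 7x + 9), pattern 3+3; mod 19: f = (x + 9)(x + 10)(x^2 + 1)(x^2 + 11x + 17), pattern 2+2+1+1; mod 61: f = (x + 21)(x + 28)(x + 35)(x^3 + 49x^2 + 37x + 49), pattern 3+1+1+1. No other pattern occurs in this range, so the set of observed cycle types is {4+2, 3+3, 2+2+1+1, 3+1+1+1}. The candidates containing elements of all these cycle types are (C_3 x C_3) : C_4 (6T10) of order 36, A_6 (6T15) of order 360; the others are excluded. The observed types are precisely the cycle types that occur in (C_3 x C_3) : C_4 (6T10) (apart from the identity). Each of the other remaining candidates has further cycle types, and by the Chebotarev density theorem the matching factorization patterns would occur for a proportion of primes equal to their share of the group: A_6 (6T15) additionally contains elements of type 5+1 (144 of its 360 elements, about 40% of primes). None of the 19 primes tested shows any such pattern (for each of these groups the chance of that is below 10^-4), which rules them out. Hence G = (C_3 x C_3) : C_4 (6T10), of order 36.

(C_3 x C_3) : C_4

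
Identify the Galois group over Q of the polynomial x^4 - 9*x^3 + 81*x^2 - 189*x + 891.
The polynomial is an irreducible quartic over Q and its discriminant is 41518828125, which is not a perfect square, so the Galois group is not contained in A_4. The resolvent cubic y^3 - 81*y^2 - 1863*y + 180792 has exactly one rational root, so the Galois group is C_4 or D_4. The quartic becomes reducible over Q(sqrt(disc)), so the group is C_4.

C_4, the cyclic group of order 4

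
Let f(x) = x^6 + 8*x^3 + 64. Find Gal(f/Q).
The polynomial f is an irreducible sextic over Q, so G = Gal(f/Q) is one of the 16 transitive subgroups 6T1, ..., 6T16 of S_6. The discriminant of f is -21134460321792, which is not a perfect square, so G is not contained in A_6. The transitive groups of degree 6 not contained in A_6 are: C_6 (6T1, order 6), S_3 (6T2, order 6), D_6 (6T3, order 12), C_3 x S_3 (6T5, order 18), A_4 x C_2 (6T6, order 24), S_4 (6T8, order 24), S_3 x S_3 (6T9, order 36), S_4 x C_2 (6T11, order 48), (S_3 x S_3) : C_2 (6T13, order 72), PGL(2,5) (6T14, order 120), S_6 (6T16, order 720). By Dedekind's theorem, for a prime p not dividing disc(f) the degrees of the irreducible factors of f mod p form the cycle type of an element of G. Factoring f modulo the 37 such primes p <= 167 (skipping 2, 3, which divide the discriminant), each new pattern first appears at: mod 5: f = (x^6 + 3x^3 + 4), pattern 6; mod 7: f = (x^3 + 3)(x^3 + 5), pattern 3+3; mod 17: f = (x^2 + 3x + 4)(x^2 + 6x + 4)(x^2 + 8x + 4), pattern 2+2+2; mod 19: f = (x + 1)(x + 4)(x + 6)(x + 7)(x + 9)(x + 11), pattern 1+1+1+1+1+1. No other pattern occurs in this range, so the set of observed cycle types is {6, 3+3, 2+2+2, 1+1+1+1+1+1}. The candidates containing elements of all these cycle types are C_6 (6T1) of order 6, D_6 (6T3) of order 12, C_3 x S_3 (6T5) of order 18, A_4 x C_2 (6T6) of order 24, S_3 x S_3 (6T9) of order 36, S_4 x C_2 (6T11) of order 48, (S_3 x S_3) : C_2 (6T13) of order 72, PGL(2,5) (6T14) of order 120, S_6 (6T16) of order 720; the others are excluded. The observed types are precisely the cycle types that occur in C_6 (6T1). Each of the other remaining candidates has further cycle types, and by the Chebotarev density theorem the matching factorization patterns would occur for a proportion of primes equal to their share of the group: D_6 (6T3) additionally contains elements of type 2+2+1+1 (3 of its 12 elements, about 25% of primes); C_3 x S_3 (6T5) additionally contains elements of type 3+1+1+1 (4 of its 18 elements, about 22% of primes); A_4 x C_2 (6T6) additionally contains elements of type 2+2+1+1, 2+1+1+1+1 (6 of its 24 elements, about 25% of primes); S_3 x S_3 (6T9) additionally contains elements of type 3+1+1+1, 2+2+1+1 (13 of its 36 elements, about 36% of primes); S_4 x C_2 (6T11) additionally contains elements of type 4+2, 4+1+1, 2+2+1+1, 2+1+1+1+1 (24 of its 48 elements, about 50% of primes); (S_3 x S_3) : C_2 (6T13) additionally contains elements of type 4+2, 3+2+1, 3+1+1+1, 2+2+1+1, 2+1+1+1+1 (49 of its 72 elements, about 68% of primes); PGL(2,5) (6T14) additionally contains elements of type 5+1, 4+1+1, 2+2+1+1 (69 of its 120 elements, about 58% of primes); S_6 (6T16) additionally contains elements of type 5+1, 4+2, 4+1+1, 3+2+1, 3+1+1+1, 2+2+1+1, 2+1+1+1+1 (544 of its 720 elements, about 76% of primes). None of the 37 primes tested shows any such pattern (for each of these groups the chance of that is below 10^-4), which rules them out. Hence G = C_6 (6T1), of order 6.

C_6 (also written C6)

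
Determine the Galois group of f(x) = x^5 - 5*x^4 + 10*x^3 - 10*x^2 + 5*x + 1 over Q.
F_20 (order 20)

The polynomial f is an irreducible quintic over Q, so G = Gal(f/Q) is a transitive subgroup of S_5: one of C_5 (5T1, order 5), D_5 (5T2, order 10), F_20 (5T3, order 20), A_5 (5T4, order 60) or S_5 (5T5, order 120). The discriminant of f is 50000, which is not a perfect square, so G is not contained in A_5. The transitive groups of degree 5 not contained in A_5 are: F_20 (5T3, order 20), S_5 (5T5, order 120). By Dedekind's theorem, for a prime p not dividing disc(f) the degrees of the irreducible factors of f mod p form the cycle type of an element of G. Factoring f modulo the 18 such primes p <= 71 (skipping 2, 5, which divide the discriminant), each new pattern first appears at: mod 3: f = (x + 1)(x^4 + x^2 + x + 1), pattern 4+1; mod 11: f = (x^5 + 6x^4 + 10x^3 + x^2 + 5x + 1), pattern 5; mod 19: f = (x + 14)(x^2 + x + 14)(x^2 + 18x + 16), pattern 2+2+1. No other pattern occurs in this range, so the set of observed cycle types is {4+1, 5, 2+2+1}. The candidates containing elements of all these cycle types are F_20 (5T3) of order 20, S_5 (5T5) of order 120; the others are excluded. The observed types are precisely the cycle types that occur in F_20 (5T3) (apart from the identity). Each of the other remaining candidates has further cycle types, and by the Chebotarev density theorem the matching factorization patterns would occur for a proportion of primes equal to their share of the group: S_5 (5T5) additionally contains elements of type 3+2, 3+1+1, 2+1+1+1 (50 of its 120 elements, about 42% of primes). None of the 18 primes tested shows any such pattern (for each of these groups the chance of that is below 10^-4), which rules them out. Hence G = F_20 (5T3), of order 20.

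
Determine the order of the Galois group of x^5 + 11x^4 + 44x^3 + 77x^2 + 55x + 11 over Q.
The degree of the splitting field over Q equals the order of the Galois group, so first determine the group. The polynomial f is an irreducible quintic over Q, so G = Gal(f/Q) is a transitive subgroup of S_5: one of C_5 (5T1, order 5), D_5 (5T2, order 10), F_20 (5T3, order 20), A_5 (5T4, order 60) or S_5 (5T5, order 120). The discriminant of f is 14641 = 121^2, a perfect square, so G is contained in A_5. The transitive groups of degree 5 contained in A_5 are: C_5 (5T1, order 5), D_5 (5T2, order 10), A_5 (5T4, order 60). By Dedekind's theorem, for a prime p not dividing disc(f) the degrees of the irreducible factors of f mod p form the cycle type of an element of G. Factoring f modulo the 14 such primes p <= 47 (skipping 11, which divides the discriminant), each new pattern first appears at: mod 2: f = (x^5 + x^4 + x^2 + x + 1), pattern 5; mod 23: f = (x + 11)(x + 14)(x + 15)(x + 19)(x + 21), pattern 1+1+1+1+1. No other pattern occurs in this range, so the set of observed cycle types is {5, 1+1+1+1+1}. The candidates containing elements of all these cycle types are C_5 (5T1) of order 5, D_5 (5T2) of order 10, A_5 (5T4) of order 60; the others are excluded. The observed types are precisely the cycle types that occur in C_5 (5T1). Each of the other remaining candidates has further cycle types, and by the Chebotarev density theorem the matching factorization patterns would occur for a proportion of primes equal to their share of the group: D_5 (5T2) additionally contains elements of type 2+2+1 (5 of its 10 elements, about 50% of primes); A_5 (5T4) additionally contains elements of type 3+1+1, 2+2+1 (35 of its 60 elements, about 58% of primes). None of the 14 primes tested shows any such pattern (for each of these groups the chance of that is below 10^-4), which rules them out. Hence G = C_5 (5T1), of order 5. The Galois group C_5 (5T1) has order 5, so the splitting field has degree 5 over Q.

5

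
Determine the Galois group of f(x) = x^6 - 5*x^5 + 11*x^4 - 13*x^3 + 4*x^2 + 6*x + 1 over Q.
The polynomial f is an irreducible sextic over Q, so G = Gal(f/Q) is one of the 16 transitive subgroups 6T1, ..., 6T16 of S_6. The discriminant of f is 525625 = 725^2, a perfect square, so G is contained in A_6. The transitive groups of degree 6 contained in A_6 are: A_4 (6T4, order 12), S_4 (6T7, order 24), (C_3 x C_3) : C_4 (6T10, order 36), PSL(2,5) (6T12, order 60), A_6 (6T15, order 360). By Dedekind's theorem, for a prime p not dividing disc(f) the degrees of the irreducible factors of f mod p form the cycle type of an element of G. Factoring f modulo the 19 such primes p <= 73 (skipping 5, 29, which divide the discriminant), each new pattern first appears at: mod 2: f = (x^2 + x + 1)(x^4 + x + 1), pattern 4+2; mod 11: f = (x^3 + x^2 + 3x + 1)(x^3 + 5x^2 + 3x + 1), pattern 3+3; mod 19: f = (x + 10)(x + 11)(x^2 + 2x + 2)(x^2 + 10x + 7), pattern 2+2+1+1; mod 61: f = (x + 27)(x + 34)(x + 41)(x^3 + 15x^2 + 3x + 1), pattern 3+1+1+1. No other pattern occurs in this range, so the set of observed cycle types is {4+2, 3+3, 2+2+1+1, 3+1+1+1}. The candidates containing elements of all these cycle types are (C_3 x C_3) : C_4 (6T10) of order 36, A_6 (6T15) of order 360; the others are excluded. The observed types are precisely the cycle types that occur in (C_3 x C_3) : C_4 (6T10) (apart from the identity). Each of the other remaining candidates has further cycle types, and by the Chebotarev density theorem the matching factorization patterns would occur for a proportion of primes equal to their share of the group: A_6 (6T15) additionally contains elements of type 5+1 (144 of its 360 elements, about 40% of primes). None of the 19 primes tested shows any such pattern (for each of these groups the chance of that is below 10^-4), which rules them out. Hence G = (C_3 x C_3) : C_4 (6T10), of order 36.

(C_3 x C_3) : C_4, the transitive group 6T10 of order 36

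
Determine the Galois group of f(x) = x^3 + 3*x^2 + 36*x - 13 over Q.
S_3 (order 6)

The polynomial is an irreducible cubic over Q and its discriminant is -203391, which is not a perfect square. For an irreducible cubic, a non-square discriminant gives Galois group S_3.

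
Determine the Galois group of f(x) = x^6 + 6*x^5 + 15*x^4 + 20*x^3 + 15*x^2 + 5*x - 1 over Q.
The polynomial f is an irreducible sextic over Q, so G = Gal(f/Q) is one of the 16 transitive subgroups 6T1, ..., 6T16 of S_6. The discriminant of f is 49781, which is not a perfect square, so G is not contained in A_6. The transitive groups of degree 6 not contained in A_6 are: C_6 (6T1, order 6), S_3 (6T2, order 6), D_6 (6T3, order 12), C_3 x S_3 (6T5, order 18), A_4 x C_2 (6T6, order 24), S_4 (6T8, order 24), S_3 x S_3 (6T9, order 36), S_4 x C_2 (6T11, order 48), (S_3 x S_3) : C_2 (6T13, order 72), PGL(2,5) (6T14, order 120), S_6 (6T16, order 720). By Dedekind's theorem, for a prime p not dividing disc(f) the degrees of the irreducible factors of f mod p form the cycle type of an element of G. Factoring f modulo the 4 such primes p <= 7, each new pattern first appears at: mod 2: f = (x^6 + x^4 + x^2 + x + 1), pattern 6; mod 5: f = (x + 3)(x^5 + 3x^4 + x^3 + 2x^2 + 4x + 3), pattern 5+1; mod 7: f = (x^2 + 4x + 5)(x^4 + 2x^3 + 2x^2 + 2x + 4), pattern 4+2. No other pattern occurs in this range, so the set of observed cycle types is {6, 5+1, 4+2}. Among the candidates above, the only group containing elements of all these cycle types is S_6 (6T16); every other candidate lacks at least one of them. Hence G = S_6 (6T16), of order 720.

S_6, the symmetric group on 6 letters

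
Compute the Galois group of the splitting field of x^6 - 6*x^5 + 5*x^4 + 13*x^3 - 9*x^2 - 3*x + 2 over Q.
PSL(2,5), A_5 acting on 6 points

The polynomial f is an irreducible sextic over Q, so G = Gal(f/Q) is one of the 16 transitive subgroups 6T1, ..., 6T16 of S_6. The discriminant of f is 30991489 = 5567^2, a perfect square, so G is contained in A_6. The transitive groups of degree 6 contained in A_6 are: A_4 (6T4, order 12), S_4 (6T7, order 24), (C_3 x C_3) : C_4 (6T10, order 36), PSL(2,5) (6T12, order 60), A_6 (6T15, order 360). By Dedekind's theorem, for a prime p not dividing disc(f) the degrees of the irreducible factors of f mod p form the cycle type of an element of G. Factoring f modulo the 21 such primes p <= 79 (skipping 19, which divides the discriminant), each new pattern first appears at: mod 2: f = (x)(x^5 + x^3 + x^2 + x + 1), pattern 5+1; mod 7: f = (x^3 + 2x^2 + 4x + 5)(x^3 + 6x^2 + 3x + 6), pattern 3+3; mod 61: f = (x + 36)(x + 58)(x^2 + 9x + 38)(x^2 + 13x + 25), pattern 2+2+1+1. No other pattern occurs in this range, so the set of observed cycle types is {5+1, 3+3, 2+2+1+1}. The candidates containing elements of all these cycle types are PSL(2,5) (6T12) of order 60, A_6 (6T15) of order 360; the others are excluded. The observed types are precisely the cycle types that occur in PSL(2,5) (6T12) (apart from the identity). Each of the other remaining candidates has further cycle types, and by the Chebotarev density theorem the matching factorization patterns would occur for a proportion of primes equal to their share of the group: A_6 (6T15) additionally contains elements of type 4+2, 3+1+1+1 (130 of its 360 elements, about 36% of primes). None of the 21 primes tested shows any such pattern (for each of these groups the chance of that is below 10^-4), which rules them out. Hence G = PSL(2,5) (6T12), of order 60.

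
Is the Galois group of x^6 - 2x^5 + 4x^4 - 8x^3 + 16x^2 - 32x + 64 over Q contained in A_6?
The polynomial is irreducible of degree 6 over Q. Its discriminant is -18046378835968, which is not a perfect square. A Galois group lies in the alternating group exactly when the discriminant is a square in Q, so the Galois group (C_6) is not contained in A_6.

No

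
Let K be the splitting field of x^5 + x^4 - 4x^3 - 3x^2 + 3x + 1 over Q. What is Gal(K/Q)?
5T1: C_5

The polynomial f is an irreducible quintic over Q, so G = Gal(f/Q) is a transitive subgroup of S_5: one of C_5 (5T1, order 5), D_5 (5T2, order 10), F_20 (5T3, order 20), A_5 (5T4, order 60) or S_5 (5T5, order 120). The discriminant of f is 14641 = 121^2, a perfect square, so G is contained in A_5. The transitive groups of degree 5 contained in A_5 are: C_5 (5T1, order 5), D_5 (5T2, order 10), A_5 (5T4, order 60). By Dedekind's theorem, for a prime p not dividing disc(f) the degrees of the irreducible factors of f mod p form the cycle type of an element of G. Factoring f modulo the 14 such primes p <= 47 (skipping 11, which divides the discriminant), each new pattern first appears at: mod 2: f = (x^5 + x^4 + x^2 + x + 1), pattern 5; mod 23: f = (x + 9)(x + 12)(x + 13)(x + 17)(x + 19), pattern 1+1+1+1+1. No other pattern occurs in this range, so the set of observed cycle types is {5, 1+1+1+1+1}. The candidates containing elements of all these cycle types are C_5 (5T1) of order 5, D_5 (5T2) of order 10, A_5 (5T4) of order 60; the others are excluded. The observed types are precisely the cycle types that occur in C_5 (5T1). Each of the other remaining candidates has further cycle types, and by the Chebotarev density theorem the matching factorization patterns would occur for a proportion of primes equal to their share of the group: D_5 (5T2) additionally contains elements of type 2+2+1 (5 of its 10 elements, about 50% of primes); A_5 (5T4) additionally contains elements of type 3+1+1, 2+2+1 (35 of its 60 elements, about 58% of primes). None of the 14 primes tested shows any such pattern (for each of these groups the chance of that is below 10^-4), which rules them out. Hence G = C_5 (5T1), of order 5.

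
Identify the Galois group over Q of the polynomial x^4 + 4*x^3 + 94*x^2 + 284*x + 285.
The polynomial is an irreducible quartic over Q and its discriminant is 60052443136 = 245056^2, a perfect square, so the Galois group is contained in A_4. The resolvent cubic y^3 - 94*y^2 - 4*y + 21944 is irreducible over Q. An irreducible resolvent with square discriminant gives A_4.

A_4 (also written A4)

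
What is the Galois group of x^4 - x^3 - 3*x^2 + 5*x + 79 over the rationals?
The polynomial is an irreducible quartic over Q and its discriminant is 121699989, which is not a perfect square, so the Galois group is not contained in A_4. The resolvent cubic y^3 + 3*y^2 - 321*y - 1052 is irreducible over Q. An irreducible resolvent with non-square discriminant gives S_4.

S_4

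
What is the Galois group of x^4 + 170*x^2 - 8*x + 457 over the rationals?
A_4

The polynomial is an irreducible quartic over Q and its discriminant is 5358373113856 = 2314816^2, a perfect square, so the Galois group is contained in A_4. The resolvent cubic y^3 - 170*y^2 - 1828*y + 310696 is irreducible over Q. An irreducible resolvent with square discriminant gives A_4.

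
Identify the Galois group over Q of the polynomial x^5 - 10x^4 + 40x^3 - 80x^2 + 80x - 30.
F_20 (also written F20)

The polynomial f is an irreducible quintic over Q, so G = Gal(f/Q) is a transitive subgroup of S_5: one of C_5 (5T1, order 5), D_5 (5T2, order 10), F_20 (5T3, order 20), A_5 (5T4, order 60) or S_5 (5T5, order 120). The discriminant of f is 50000, which is not a perfect square, so G is not contained in A_5. The transitive groups of degree 5 not contained in A_5 are: F_20 (5T3, order 20), S_5 (5T5, order 120). By Dedekind's theorem, for a prime p not dividing disc(f) the degrees of the irreducible factors of f mod p form the cycle type of an element of G. Factoring f modulo the 18 such primes p <= 71 (skipping 2, 5, which divide the discriminant), each new pattern first appears at: mod 3: f = (x)(x^4 + 2x^3 + x^2 + x + 2), pattern 4+1; mod 11: f = (x^5 + x^4 + 7x^3 + 8x^2 + 3x + 3), pattern 5; mod 19: f = (x + 13)(x^2 + 16x + 18)(x^2 + 18x + 14), pattern 2+2+1. No other pattern occurs in this range, so the set of observed cycle types is {4+1, 5, 2+2+1}. The candidates containing elements of all these cycle types are F_20 (5T3) of order 20, S_5 (5T5) of order 120; the others are excluded. The observed types are precisely the cycle types that occur in F_20 (5T3) (apart from the identity). Each of the other remaining candidates has further cycle types, and by the Chebotarev density theorem the matching factorization patterns would occur for a proportion of primes equal to their share of the group: S_5 (5T5) additionally contains elements of type 3+2, 3+1+1, 2+1+1+1 (50 of its 120 elements, about 42% of primes). None of the 18 primes tested shows any such pattern (for each of these groups the chance of that is below 10^-4), which rules them out. Hence G = F_20 (5T3), of order 20.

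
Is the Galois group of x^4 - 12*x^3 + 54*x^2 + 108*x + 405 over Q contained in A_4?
The polynomial is irreducible of degree 4 over Q. Its discriminant is 176319369216 = 419904^2, a perfect square. A Galois group lies in the alternating group exactly when the discriminant is a square in Q, so the Galois group (A_4) is contained in A_4.

Yes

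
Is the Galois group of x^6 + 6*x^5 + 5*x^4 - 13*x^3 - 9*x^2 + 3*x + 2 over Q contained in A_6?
Yes

The polynomial is irreducible of degree 6 over Q. Its discriminant is 30991489 = 5567^2, a perfect square. A Galois group lies in the alternating group exactly when the discriminant is a square in Q, so the Galois group (PSL(2,5)) is contained in A_6.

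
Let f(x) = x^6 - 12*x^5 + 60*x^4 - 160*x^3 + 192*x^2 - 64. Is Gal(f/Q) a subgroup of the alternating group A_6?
No

The polynomial is irreducible of degree 6 over Q. Its discriminant is -450868486864896, which is not a perfect square. A Galois group lies in the alternating group exactly when the discriminant is a square in Q, so the Galois group (A_4 x C_2) is not contained in A_6.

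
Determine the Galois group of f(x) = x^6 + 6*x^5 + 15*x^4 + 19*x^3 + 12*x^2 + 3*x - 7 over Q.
The polynomial f is an irreducible sextic over Q, so G = Gal(f/Q) is one of the 16 transitive subgroups 6T1, ..., 6T16 of S_6. The discriminant of f is 871199469, which is not a perfect square, so G is not contained in A_6. The transitive groups of degree 6 not contained in A_6 are: C_6 (6T1, order 6), S_3 (6T2, order 6), D_6 (6T3, order 12), C_3 x S_3 (6T5, order 18), A_4 x C_2 (6T6, order 24), S_4 (6T8, order 24), S_3 x S_3 (6T9, order 36), S_4 x C_2 (6T11, order 48), (S_3 x S_3) : C_2 (6T13, order 72), PGL(2,5) (6T14, order 120), S_6 (6T16, order 720). By Dedekind's theorem, for a prime p not dividing disc(f) the degrees of the irreducible factors of f mod p form the cycle type of an element of G. Factoring f modulo the 16 such primes p <= 67 (skipping 3, 7, 29, which divide the discriminant), each new pattern first appears at: mod 2: f = (x^6 + x^4 + x^3 + x + 1), pattern 6; mod 5: f = (x + 2)(x + 3)(x^2 + 3)(x^2 + x + 1), pattern 2+2+1+1; mod 13: f = (x + 3)(x + 6)(x + 7)(x^3 + 3x^2 + 3x + 5), pattern 3+1+1+1; mod 19: f = (x^2 + 12x + 7)(x^2 + 15x + 8)(x^2 + 17x + 7), pattern 2+2+2; mod 67: f = (x^3 + 3x^2 + 3x + 19)(x^3 + 3x^2 + 3x + 49), pattern 3+3. No other pattern occurs in this range, so the set of observed cycle types is {6, 2+2+1+1, 3+1+1+1, 2+2+2, 3+3}. The candidates containing elements of all these cycle types are S_3 x S_3 (6T9) of order 36, (S_3 x S_3) : C_2 (6T13) of order 72, S_6 (6T16) of order 720; the others are excluded. The observed types are precisely the cycle types that occur in S_3 x S_3 (6T9) (apart from the identity). Each of the other remaining candidates has further cycle types, and by the Chebotarev density theorem the matching factorization patterns would occur for a proportion of primes equal to their share of the group: (S_3 x S_3) : C_2 (6T13) additionally contains elements of type 4+2, 3+2+1, 2+1+1+1+1 (36 of its 72 elements, about 50% of primes); S_6 (6T16) additionally contains elements of type 5+1, 4+2, 4+1+1, 3+2+1, 2+1+1+1+1 (459 of its 720 elements, about 64% of primes). None of the 16 primes tested shows any such pattern (for each of these groups the chance of that is below 10^-4), which rules them out. Hence G = S_3 x S_3 (6T9), of order 36.

S_3 x S_3, the direct product S_3 x S_3 in its degree-6 action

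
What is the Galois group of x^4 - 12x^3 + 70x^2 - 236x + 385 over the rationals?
S_4 (also written S4)

The polynomial is an irreducible quartic over Q and its discriminant is 105906176, which is not a perfect square, so the Galois group is not contained in A_4. The resolvent cubic y^3 - 70*y^2 + 1292*y - 3336 is irreducible over Q. An irreducible resolvent with non-square discriminant gives S_4.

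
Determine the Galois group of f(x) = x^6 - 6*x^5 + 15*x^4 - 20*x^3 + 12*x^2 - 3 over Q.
The polynomial f is an irreducible sextic over Q, so G = Gal(f/Q) is one of the 16 transitive subgroups 6T1, ..., 6T16 of S_6. The discriminant of f is 419904 = 648^2, a perfect square, so G is contained in A_6. The transitive groups of degree 6 contained in A_6 are: A_4 (6T4, order 12), S_4 (6T7, order 24), (C_3 x C_3) : C_4 (6T10, order 36), PSL(2,5) (6T12, order 60), A_6 (6T15, order 360). By Dedekind's theorem, for a prime p not dividing disc(f) the degrees of the irreducible factors of f mod p form the cycle type of an element of G. Factoring f modulo the 33 such primes p <= 149 (skipping 2, 3, which divide the discriminant), each new pattern first appears at: mod 5: f = (x^3 + x^2 + 3x + 4)(x^3 + 3x^2 + 4x + 3), pattern 3+3; mod 17: f = (x + 1)(x + 14)(x^2 + 15x + 8)(x^2 + 15x + 15), pattern 2+2+1+1; mod 71: f = (x + 3)(x + 4)(x + 31)(x + 38)(x + 65)(x + 66), pattern 1+1+1+1+1+1. No other pattern occurs in this range, so the set of observed cycle types is {3+3, 2+2+1+1, 1+1+1+1+1+1}. The candidates containing elements of all these cycle types are A_4 (6T4) of order 12, S_4 (6T7) of order 24, (C_3 x C_3) : C_4 (6T10) of order 36, PSL(2,5) (6T12) of order 60, A_6 (6T15) of order 360; the others are excluded. The observed types are precisely the cycle types that occur in A_4 (6T4). Each of the other remaining candidates has further cycle types, and by the Chebotarev density theorem the matching factorization patterns would occur for a proportion of primes equal to their share of the group: S_4 (6T7) additionally contains elements of type 4+2 (6 of its 24 elements, about 25% of primes); (C_3 x C_3) : C_4 (6T10) additionally contains elements of type 4+2, 3+1+1+1 (22 of its 36 elements, about 61% of primes); PSL(2,5) (6T12) additionally contains elements of type 5+1 (24 of its 60 elements, about 40% of primes); A_6 (6T15) additionally contains elements of type 5+1, 4+2, 3+1+1+1 (274 of its 360 elements, about 76% of primes). None of the 33 primes tested shows any such pattern (for each of these groups the chance of that is below 10^-4), which rules them out. Hence G = A_4 (6T4), of order 12.

6T4: A_4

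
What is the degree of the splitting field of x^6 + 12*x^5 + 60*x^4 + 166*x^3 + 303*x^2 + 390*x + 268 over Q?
6

The degree of the splitting field over Q equals the order of the Galois group, so first determine the group. The polynomial f is an irreducible sextic over Q, so G = Gal(f/Q) is one of the 16 transitive subgroups 6T1, ..., 6T16 of S_6. The discriminant of f is -1160950579200, which is not a perfect square, so G is not contained in A_6. The transitive groups of degree 6 not contained in A_6 are: C_6 (6T1, order 6), S_3 (6T2, order 6), D_6 (6T3, order 12), C_3 x S_3 (6T5, order 18), A_4 x C_2 (6T6, order 24), S_4 (6T8, order 24), S_3 x S_3 (6T9, order 36), S_4 x C_2 (6T11, order 48), (S_3 x S_3) : C_2 (6T13, order 72), PGL(2,5) (6T14, order 120), S_6 (6T16, order 720). By Dedekind's theorem, for a prime p not dividing disc(f) the degrees of the irreducible factors of f mod p form the cycle type of an element of G. Factoring f modulo the 23 such primes p <= 101 (skipping 2, 3, 5, which divide the discriminant), each new pattern first appears at: mod 7: f = (x^3 + 6x^2 + 4x + 4)(x^3 + 6x^2 + 6x + 4), pattern 3+3; mod 11: f = (x^2 + 9)(x^2 + 2x + 5)(x^2 + 10x + 4), pattern 2+2+2; mod 61: f = (x + 26)(x + 28)(x + 45)(x + 49)(x + 51)(x + 57), pattern 1+1+1+1+1+1. No other pattern occurs in this range, so the set of observed cycle types is {3+3, 2+2+2, 1+1+1+1+1+1}. The candidates containing elements of all these cycle types are C_6 (6T1) of order 6, S_3 (6T2) of order 6, D_6 (6T3) of order 12, C_3 x S_3 (6T5) of order 18, A_4 x C_2 (6T6) of order 24, S_4 (6T8) of order 24, S_3 x S_3 (6T9) of order 36, S_4 x C_2 (6T11) of order 48, (S_3 x S_3) : C_2 (6T13) of order 72, PGL(2,5) (6T14) of order 120, S_6 (6T16) of order 720; the others are excluded. The observed types are precisely the cycle types that occur in S_3 (6T2). Each of the other remaining candidates has further cycle types, and by the Chebotarev density theorem the matching factorization patterns would occur for a proportion of primes equal to their share of the group: C_6 (6T1) additionally contains elements of type 6 (2 of its 6 elements, about 33% of primes); D_6 (6T3) additionally contains elements of type 6, 2+2+1+1 (5 of its 12 elements, about 42% of primes); C_3 x S_3 (6T5) additionally contains elements of type 6, 3+1+1+1 (10 of its 18 elements, about 56% of primes); A_4 x C_2 (6T6) additionally contains elements of type 6, 2+2+1+1, 2+1+1+1+1 (14 of its 24 elements, about 58% of primes); S_4 (6T8) additionally contains elements of type 4+1+1, 2+2+1+1 (9 of its 24 elements, about 38% of primes); S_3 x S_3 (6T9) additionally contains elements of type 6, 3+1+1+1, 2+2+1+1 (25 of its 36 elements, about 69% of primes); S_4 x C_2 (6T11) additionally contains elements of type 6, 4+2, 4+1+1, 2+2+1+1, 2+1+1+1+1 (32 of its 48 elements, about 67% of primes); (S_3 x S_3) : C_2 (6T13) additionally contains elements of type 6, 4+2, 3+2+1, 3+1+1+1, 2+2+1+1, 2+1+1+1+1 (61 of its 72 elements, about 85% of primes); PGL(2,5) (6T14) additionally contains elements of type 6, 5+1, 4+1+1, 2+2+1+1 (89 of its 120 elements, about 74% of primes); S_6 (6T16) additionally contains elements of type 6, 5+1, 4+2, 4+1+1, 3+2+1, 3+1+1+1, 2+2+1+1, 2+1+1+1+1 (664 of its 720 elements, about 92% of primes). None of the 23 primes tested shows any such pattern (for each of these groups the chance of that is below 10^-4), which rules them out. Hence G = S_3 (6T2), of order 6. The Galois group S_3 (6T2) has order 6, so the splitting field has degree 6 over Q.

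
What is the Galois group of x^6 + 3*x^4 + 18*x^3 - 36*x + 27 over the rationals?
The polynomial f is an irreducible sextic over Q, so G = Gal(f/Q) is one of the 16 transitive subgroups 6T1, ..., 6T16 of S_6. The discriminant of f is -28010528989632, which is not a perfect square, so G is not contained in A_6. The transitive groups of degree 6 not contained in A_6 are: C_6 (6T1, order 6), S_3 (6T2, order 6), D_6 (6T3, order 12), C_3 x S_3 (6T5, order 18), A_4 x C_2 (6T6, order 24), S_4 (6T8, order 24), S_3 x S_3 (6T9, order 36), S_4 x C_2 (6T11, order 48), (S_3 x S_3) : C_2 (6T13, order 72), PGL(2,5) (6T14, order 120), S_6 (6T16, order 720). By Dedekind's theorem, for a prime p not dividing disc(f) the degrees of the irreducible factors of f mod p form the cycle type of an element of G. Factoring f modulo the 21 such primes p <= 89 (skipping 2, 3, 7, which divide the discriminant), each new pattern first appears at: mod 5: f = (x^6 + 3x^4 + 3x^3 + 4x + 2), pattern 6; mod 11: f = (x + 4)(x^5 + 7x^4 + 8x^3 + 8x^2 + x + 4), pattern 5+1; mod 13: f = (x + 5)(x + 12)(x^4 + 9x^3 + 11x^2 + 6x + 5), pattern 4+1+1; mod 23: f = (x + 3)(x + 16)(x^2 + 5x + 13)(x^2 + 22x + 9), pattern 2+2+1+1; mod 43: f = (x^3 + 31)(x^3 + 3x + 30), pattern 3+3; mod 61: f = (x^2 + 28x + 6)(x^2 + 46x + 20)(x^2 + 48x + 17), pattern 2+2+2. No other pattern occurs in this range, so the set of observed cycle types is {6, 5+1, 4+1+1, 2+2+1+1, 3+3, 2+2+2}. The candidates containing elements of all these cycle types are PGL(2,5) (6T14) of order 120, S_6 (6T16) of order 720; the others are excluded. The observed types are precisely the cycle types that occur in PGL(2,5) (6T14) (apart from the identity). Each of the other remaining candidates has further cycle types, and by the Chebotarev density theorem the matching factorization patterns would occur for a proportion of primes equal to their share of the group: S_6 (6T16) additionally contains elements of type 4+2, 3+2+1, 3+1+1+1, 2+1+1+1+1 (265 of its 720 elements, about 37% of primes). None of the 21 primes tested shows any such pattern (for each of these groups the chance of that is below 10^-4), which rules them out. Hence G = PGL(2,5) (6T14), of order 120.

PGL(2,5)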